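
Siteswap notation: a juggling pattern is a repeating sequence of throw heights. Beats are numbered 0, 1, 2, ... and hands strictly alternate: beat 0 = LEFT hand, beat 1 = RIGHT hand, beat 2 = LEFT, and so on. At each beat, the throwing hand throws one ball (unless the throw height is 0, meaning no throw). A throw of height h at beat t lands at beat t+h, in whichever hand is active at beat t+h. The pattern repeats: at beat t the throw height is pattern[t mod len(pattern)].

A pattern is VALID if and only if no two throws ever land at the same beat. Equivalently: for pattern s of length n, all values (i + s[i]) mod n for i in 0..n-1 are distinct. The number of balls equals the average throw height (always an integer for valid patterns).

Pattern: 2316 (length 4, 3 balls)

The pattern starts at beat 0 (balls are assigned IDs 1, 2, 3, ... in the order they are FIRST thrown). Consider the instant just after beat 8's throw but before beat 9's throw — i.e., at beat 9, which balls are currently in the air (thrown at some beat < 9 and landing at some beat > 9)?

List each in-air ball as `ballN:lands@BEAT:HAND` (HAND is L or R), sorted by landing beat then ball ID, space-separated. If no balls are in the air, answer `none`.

Answer: ball3:lands@10:L ball2:lands@13:R

Derivation:
Beat 0 (L): throw ball1 h=2 -> lands@2:L; in-air after throw: [b1@2:L]
Beat 1 (R): throw ball2 h=3 -> lands@4:L; in-air after throw: [b1@2:L b2@4:L]
Beat 2 (L): throw ball1 h=1 -> lands@3:R; in-air after throw: [b1@3:R b2@4:L]
Beat 3 (R): throw ball1 h=6 -> lands@9:R; in-air after throw: [b2@4:L b1@9:R]
Beat 4 (L): throw ball2 h=2 -> lands@6:L; in-air after throw: [b2@6:L b1@9:R]
Beat 5 (R): throw ball3 h=3 -> lands@8:L; in-air after throw: [b2@6:L b3@8:L b1@9:R]
Beat 6 (L): throw ball2 h=1 -> lands@7:R; in-air after throw: [b2@7:R b3@8:L b1@9:R]
Beat 7 (R): throw ball2 h=6 -> lands@13:R; in-air after throw: [b3@8:L b1@9:R b2@13:R]
Beat 8 (L): throw ball3 h=2 -> lands@10:L; in-air after throw: [b1@9:R b3@10:L b2@13:R]
Beat 9 (R): throw ball1 h=3 -> lands@12:L; in-air after throw: [b3@10:L b1@12:L b2@13:R]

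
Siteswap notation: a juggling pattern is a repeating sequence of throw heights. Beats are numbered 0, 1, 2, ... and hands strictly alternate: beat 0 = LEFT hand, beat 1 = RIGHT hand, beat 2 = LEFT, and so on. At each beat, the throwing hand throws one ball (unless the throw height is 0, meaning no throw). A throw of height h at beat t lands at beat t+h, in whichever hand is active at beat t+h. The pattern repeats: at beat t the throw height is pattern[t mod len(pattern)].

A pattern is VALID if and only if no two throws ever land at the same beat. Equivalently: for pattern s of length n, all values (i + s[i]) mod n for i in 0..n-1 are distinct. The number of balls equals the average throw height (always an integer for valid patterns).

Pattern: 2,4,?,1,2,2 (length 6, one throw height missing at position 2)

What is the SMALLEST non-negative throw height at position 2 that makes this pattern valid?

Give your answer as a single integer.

Answer: 1

Derivation:
i=0: (0 + 2) mod 6 = 2
i=1: (1 + 4) mod 6 = 5
i=2: s[i]=? (unknown)
i=3: (3 + 1) mod 6 = 4
i=4: (4 + 2) mod 6 = 0
i=5: (5 + 2) mod 6 = 1
Known residues: [0, 1, 2, 4, 5]; need a permutation of 0..5, so missing residue r = 3
Need (2 + s) mod 6 = 3; smallest s = (3 - 2) mod 6 = 1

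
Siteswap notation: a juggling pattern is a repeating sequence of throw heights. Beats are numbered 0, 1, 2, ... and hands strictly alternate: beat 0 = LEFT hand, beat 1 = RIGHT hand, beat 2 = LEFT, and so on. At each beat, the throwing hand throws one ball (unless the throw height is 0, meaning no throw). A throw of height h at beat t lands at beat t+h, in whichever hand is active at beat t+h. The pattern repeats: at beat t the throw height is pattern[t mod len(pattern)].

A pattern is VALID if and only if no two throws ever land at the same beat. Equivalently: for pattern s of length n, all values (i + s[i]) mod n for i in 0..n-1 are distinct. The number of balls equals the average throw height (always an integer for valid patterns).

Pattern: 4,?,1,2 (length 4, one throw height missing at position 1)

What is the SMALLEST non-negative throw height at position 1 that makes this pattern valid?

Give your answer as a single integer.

i=0: (0 + 4) mod 4 = 0
i=1: s[i]=? (unknown)
i=2: (2 + 1) mod 4 = 3
i=3: (3 + 2) mod 4 = 1
Known residues: [0, 1, 3]; need a permutation of 0..3, so missing residue r = 2
Need (1 + s) mod 4 = 2; smallest s = (2 - 1) mod 4 = 1

Answer: 1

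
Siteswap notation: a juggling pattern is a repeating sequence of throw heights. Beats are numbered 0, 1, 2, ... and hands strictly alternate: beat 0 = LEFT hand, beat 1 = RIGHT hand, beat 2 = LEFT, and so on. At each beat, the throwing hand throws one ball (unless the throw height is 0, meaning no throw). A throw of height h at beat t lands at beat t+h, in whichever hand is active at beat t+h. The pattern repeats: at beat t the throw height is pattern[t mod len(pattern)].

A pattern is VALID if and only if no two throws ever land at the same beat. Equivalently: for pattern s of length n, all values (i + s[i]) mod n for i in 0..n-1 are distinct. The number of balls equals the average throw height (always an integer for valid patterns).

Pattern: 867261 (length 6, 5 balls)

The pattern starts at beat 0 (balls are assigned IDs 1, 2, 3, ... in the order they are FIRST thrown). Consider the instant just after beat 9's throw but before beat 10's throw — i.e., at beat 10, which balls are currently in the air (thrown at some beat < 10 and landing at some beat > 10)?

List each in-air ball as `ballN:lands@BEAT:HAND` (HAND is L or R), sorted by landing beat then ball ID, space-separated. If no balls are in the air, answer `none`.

Beat 0 (L): throw ball1 h=8 -> lands@8:L; in-air after throw: [b1@8:L]
Beat 1 (R): throw ball2 h=6 -> lands@7:R; in-air after throw: [b2@7:R b1@8:L]
Beat 2 (L): throw ball3 h=7 -> lands@9:R; in-air after throw: [b2@7:R b1@8:L b3@9:R]
Beat 3 (R): throw ball4 h=2 -> lands@5:R; in-air after throw: [b4@5:R b2@7:R b1@8:L b3@9:R]
Beat 4 (L): throw ball5 h=6 -> lands@10:L; in-air after throw: [b4@5:R b2@7:R b1@8:L b3@9:R b5@10:L]
Beat 5 (R): throw ball4 h=1 -> lands@6:L; in-air after throw: [b4@6:L b2@7:R b1@8:L b3@9:R b5@10:L]
Beat 6 (L): throw ball4 h=8 -> lands@14:L; in-air after throw: [b2@7:R b1@8:L b3@9:R b5@10:L b4@14:L]
Beat 7 (R): throw ball2 h=6 -> lands@13:R; in-air after throw: [b1@8:L b3@9:R b5@10:L b2@13:R b4@14:L]
Beat 8 (L): throw ball1 h=7 -> lands@15:R; in-air after throw: [b3@9:R b5@10:L b2@13:R b4@14:L b1@15:R]
Beat 9 (R): throw ball3 h=2 -> lands@11:R; in-air after throw: [b5@10:L b3@11:R b2@13:R b4@14:L b1@15:R]
Beat 10 (L): throw ball5 h=6 -> lands@16:L; in-air after throw: [b3@11:R b2@13:R b4@14:L b1@15:R b5@16:L]

Answer: ball3:lands@11:R ball2:lands@13:R ball4:lands@14:L ball1:lands@15:R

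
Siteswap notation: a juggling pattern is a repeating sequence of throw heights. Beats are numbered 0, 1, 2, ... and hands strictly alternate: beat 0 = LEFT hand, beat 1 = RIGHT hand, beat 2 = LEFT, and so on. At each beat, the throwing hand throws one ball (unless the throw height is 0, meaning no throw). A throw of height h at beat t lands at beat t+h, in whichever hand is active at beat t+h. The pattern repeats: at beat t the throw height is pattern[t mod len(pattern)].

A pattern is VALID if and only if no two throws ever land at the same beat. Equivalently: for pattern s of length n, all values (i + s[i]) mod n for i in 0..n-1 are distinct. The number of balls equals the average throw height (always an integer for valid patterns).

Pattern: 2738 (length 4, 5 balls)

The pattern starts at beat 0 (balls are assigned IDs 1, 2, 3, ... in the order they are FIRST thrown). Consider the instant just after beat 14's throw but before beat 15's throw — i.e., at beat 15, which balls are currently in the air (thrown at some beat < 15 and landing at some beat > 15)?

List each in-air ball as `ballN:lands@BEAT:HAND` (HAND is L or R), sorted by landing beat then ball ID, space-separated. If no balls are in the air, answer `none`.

Answer: ball4:lands@16:L ball1:lands@17:R ball3:lands@19:R ball2:lands@20:L

Derivation:
Beat 0 (L): throw ball1 h=2 -> lands@2:L; in-air after throw: [b1@2:L]
Beat 1 (R): throw ball2 h=7 -> lands@8:L; in-air after throw: [b1@2:L b2@8:L]
Beat 2 (L): throw ball1 h=3 -> lands@5:R; in-air after throw: [b1@5:R b2@8:L]
Beat 3 (R): throw ball3 h=8 -> lands@11:R; in-air after throw: [b1@5:R b2@8:L b3@11:R]
Beat 4 (L): throw ball4 h=2 -> lands@6:L; in-air after throw: [b1@5:R b4@6:L b2@8:L b3@11:R]
Beat 5 (R): throw ball1 h=7 -> lands@12:L; in-air after throw: [b4@6:L b2@8:L b3@11:R b1@12:L]
Beat 6 (L): throw ball4 h=3 -> lands@9:R; in-air after throw: [b2@8:L b4@9:R b3@11:R b1@12:L]
Beat 7 (R): throw ball5 h=8 -> lands@15:R; in-air after throw: [b2@8:L b4@9:R b3@11:R b1@12:L b5@15:R]
Beat 8 (L): throw ball2 h=2 -> lands@10:L; in-air after throw: [b4@9:R b2@10:L b3@11:R b1@12:L b5@15:R]
Beat 9 (R): throw ball4 h=7 -> lands@16:L; in-air after throw: [b2@10:L b3@11:R b1@12:L b5@15:R b4@16:L]
Beat 10 (L): throw ball2 h=3 -> lands@13:R; in-air after throw: [b3@11:R b1@12:L b2@13:R b5@15:R b4@16:L]
Beat 11 (R): throw ball3 h=8 -> lands@19:R; in-air after throw: [b1@12:L b2@13:R b5@15:R b4@16:L b3@19:R]
Beat 12 (L): throw ball1 h=2 -> lands@14:L; in-air after throw: [b2@13:R b1@14:L b5@15:R b4@16:L b3@19:R]
Beat 13 (R): throw ball2 h=7 -> lands@20:L; in-air after throw: [b1@14:L b5@15:R b4@16:L b3@19:R b2@20:L]
Beat 14 (L): throw ball1 h=3 -> lands@17:R; in-air after throw: [b5@15:R b4@16:L b1@17:R b3@19:R b2@20:L]
Beat 15 (R): throw ball5 h=8 -> lands@23:R; in-air after throw: [b4@16:L b1@17:R b3@19:R b2@20:L b5@23:R]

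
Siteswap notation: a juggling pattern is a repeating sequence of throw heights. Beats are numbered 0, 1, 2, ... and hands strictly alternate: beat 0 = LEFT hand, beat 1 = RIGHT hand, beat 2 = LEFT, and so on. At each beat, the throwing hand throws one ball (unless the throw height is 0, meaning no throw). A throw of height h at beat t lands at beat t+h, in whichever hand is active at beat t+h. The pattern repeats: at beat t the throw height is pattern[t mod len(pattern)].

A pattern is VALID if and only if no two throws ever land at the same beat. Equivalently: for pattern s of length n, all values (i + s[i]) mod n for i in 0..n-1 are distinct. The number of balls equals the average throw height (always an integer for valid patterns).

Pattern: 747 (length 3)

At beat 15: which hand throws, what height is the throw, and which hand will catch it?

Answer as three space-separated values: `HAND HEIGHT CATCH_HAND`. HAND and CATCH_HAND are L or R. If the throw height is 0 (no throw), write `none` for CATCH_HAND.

Beat 15: 15 mod 2 = 1, so hand = R
Throw height = pattern[15 mod 3] = pattern[0] = 7
Lands at beat 15+7=22, 22 mod 2 = 0, so catch hand = L

Answer: R 7 L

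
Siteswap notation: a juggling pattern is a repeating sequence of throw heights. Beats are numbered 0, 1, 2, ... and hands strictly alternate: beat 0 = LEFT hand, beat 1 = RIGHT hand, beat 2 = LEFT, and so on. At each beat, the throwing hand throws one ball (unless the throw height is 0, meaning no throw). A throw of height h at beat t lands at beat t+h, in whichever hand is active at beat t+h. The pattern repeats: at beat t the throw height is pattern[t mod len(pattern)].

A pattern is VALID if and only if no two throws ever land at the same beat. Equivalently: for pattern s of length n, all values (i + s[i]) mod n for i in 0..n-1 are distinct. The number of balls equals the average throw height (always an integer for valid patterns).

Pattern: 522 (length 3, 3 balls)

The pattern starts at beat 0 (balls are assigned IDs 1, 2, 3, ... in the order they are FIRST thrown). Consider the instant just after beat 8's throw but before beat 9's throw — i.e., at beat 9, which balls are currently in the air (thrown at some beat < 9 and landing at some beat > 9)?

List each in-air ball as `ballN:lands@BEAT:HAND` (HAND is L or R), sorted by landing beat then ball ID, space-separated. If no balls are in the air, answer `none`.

Answer: ball2:lands@10:L ball3:lands@11:R

Derivation:
Beat 0 (L): throw ball1 h=5 -> lands@5:R; in-air after throw: [b1@5:R]
Beat 1 (R): throw ball2 h=2 -> lands@3:R; in-air after throw: [b2@3:R b1@5:R]
Beat 2 (L): throw ball3 h=2 -> lands@4:L; in-air after throw: [b2@3:R b3@4:L b1@5:R]
Beat 3 (R): throw ball2 h=5 -> lands@8:L; in-air after throw: [b3@4:L b1@5:R b2@8:L]
Beat 4 (L): throw ball3 h=2 -> lands@6:L; in-air after throw: [b1@5:R b3@6:L b2@8:L]
Beat 5 (R): throw ball1 h=2 -> lands@7:R; in-air after throw: [b3@6:L b1@7:R b2@8:L]
Beat 6 (L): throw ball3 h=5 -> lands@11:R; in-air after throw: [b1@7:R b2@8:L b3@11:R]
Beat 7 (R): throw ball1 h=2 -> lands@9:R; in-air after throw: [b2@8:L b1@9:R b3@11:R]
Beat 8 (L): throw ball2 h=2 -> lands@10:L; in-air after throw: [b1@9:R b2@10:L b3@11:R]
Beat 9 (R): throw ball1 h=5 -> lands@14:L; in-air after throw: [b2@10:L b3@11:R b1@14:L]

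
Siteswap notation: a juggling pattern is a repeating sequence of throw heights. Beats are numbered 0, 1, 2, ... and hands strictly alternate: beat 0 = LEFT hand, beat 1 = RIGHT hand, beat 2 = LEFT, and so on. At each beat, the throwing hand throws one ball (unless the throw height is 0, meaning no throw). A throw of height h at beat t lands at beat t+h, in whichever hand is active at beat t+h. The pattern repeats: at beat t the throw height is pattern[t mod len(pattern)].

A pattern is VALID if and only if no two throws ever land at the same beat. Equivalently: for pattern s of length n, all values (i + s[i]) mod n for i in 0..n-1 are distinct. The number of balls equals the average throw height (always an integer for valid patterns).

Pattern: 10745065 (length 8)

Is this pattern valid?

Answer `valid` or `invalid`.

Answer: invalid

Derivation:
i=0: (i + s[i]) mod n = (0 + 1) mod 8 = 1
i=1: (i + s[i]) mod n = (1 + 0) mod 8 = 1
i=2: (i + s[i]) mod n = (2 + 7) mod 8 = 1
i=3: (i + s[i]) mod n = (3 + 4) mod 8 = 7
i=4: (i + s[i]) mod n = (4 + 5) mod 8 = 1
i=5: (i + s[i]) mod n = (5 + 0) mod 8 = 5
i=6: (i + s[i]) mod n = (6 + 6) mod 8 = 4
i=7: (i + s[i]) mod n = (7 + 5) mod 8 = 4
Residues: [1, 1, 1, 7, 1, 5, 4, 4], distinct: False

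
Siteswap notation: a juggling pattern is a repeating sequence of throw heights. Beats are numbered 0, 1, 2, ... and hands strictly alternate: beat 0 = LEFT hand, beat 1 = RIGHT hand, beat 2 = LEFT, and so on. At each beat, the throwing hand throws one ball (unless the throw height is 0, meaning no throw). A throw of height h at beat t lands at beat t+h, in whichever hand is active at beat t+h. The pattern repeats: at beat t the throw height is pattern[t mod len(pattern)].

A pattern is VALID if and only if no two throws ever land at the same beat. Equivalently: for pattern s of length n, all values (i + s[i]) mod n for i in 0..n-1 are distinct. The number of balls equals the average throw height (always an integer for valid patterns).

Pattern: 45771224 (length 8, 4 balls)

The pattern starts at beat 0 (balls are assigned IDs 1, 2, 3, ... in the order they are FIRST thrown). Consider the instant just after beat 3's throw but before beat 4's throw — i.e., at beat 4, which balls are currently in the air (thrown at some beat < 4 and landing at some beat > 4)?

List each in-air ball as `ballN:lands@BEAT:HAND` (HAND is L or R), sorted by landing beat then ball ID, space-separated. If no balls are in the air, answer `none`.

Beat 0 (L): throw ball1 h=4 -> lands@4:L; in-air after throw: [b1@4:L]
Beat 1 (R): throw ball2 h=5 -> lands@6:L; in-air after throw: [b1@4:L b2@6:L]
Beat 2 (L): throw ball3 h=7 -> lands@9:R; in-air after throw: [b1@4:L b2@6:L b3@9:R]
Beat 3 (R): throw ball4 h=7 -> lands@10:L; in-air after throw: [b1@4:L b2@6:L b3@9:R b4@10:L]
Beat 4 (L): throw ball1 h=1 -> lands@5:R; in-air after throw: [b1@5:R b2@6:L b3@9:R b4@10:L]

Answer: ball2:lands@6:L ball3:lands@9:R ball4:lands@10:L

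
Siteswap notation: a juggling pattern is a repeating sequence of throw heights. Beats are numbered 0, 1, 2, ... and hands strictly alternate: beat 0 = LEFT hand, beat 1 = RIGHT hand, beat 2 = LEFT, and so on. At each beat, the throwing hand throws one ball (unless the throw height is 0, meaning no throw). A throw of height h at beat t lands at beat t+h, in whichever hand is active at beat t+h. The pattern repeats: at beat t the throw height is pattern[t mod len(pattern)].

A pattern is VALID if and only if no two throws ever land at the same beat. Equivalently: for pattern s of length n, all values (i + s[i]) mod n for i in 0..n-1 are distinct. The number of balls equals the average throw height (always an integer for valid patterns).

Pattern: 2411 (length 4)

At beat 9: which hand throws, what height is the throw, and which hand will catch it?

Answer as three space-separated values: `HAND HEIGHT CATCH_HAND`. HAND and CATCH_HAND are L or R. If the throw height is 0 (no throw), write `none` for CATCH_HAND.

Beat 9: 9 mod 2 = 1, so hand = R
Throw height = pattern[9 mod 4] = pattern[1] = 4
Lands at beat 9+4=13, 13 mod 2 = 1, so catch hand = R

Answer: R 4 R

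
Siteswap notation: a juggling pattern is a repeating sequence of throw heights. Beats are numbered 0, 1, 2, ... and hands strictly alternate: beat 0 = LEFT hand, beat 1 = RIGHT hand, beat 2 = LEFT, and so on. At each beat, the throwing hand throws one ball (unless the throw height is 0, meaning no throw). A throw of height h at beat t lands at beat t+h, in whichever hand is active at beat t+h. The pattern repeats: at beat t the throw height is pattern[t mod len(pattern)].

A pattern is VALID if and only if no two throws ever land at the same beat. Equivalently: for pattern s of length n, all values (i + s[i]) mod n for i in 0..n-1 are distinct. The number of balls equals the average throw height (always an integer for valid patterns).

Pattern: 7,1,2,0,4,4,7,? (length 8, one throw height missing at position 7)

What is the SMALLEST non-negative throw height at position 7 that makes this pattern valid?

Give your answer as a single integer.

i=0: (0 + 7) mod 8 = 7
i=1: (1 + 1) mod 8 = 2
i=2: (2 + 2) mod 8 = 4
i=3: (3 + 0) mod 8 = 3
i=4: (4 + 4) mod 8 = 0
i=5: (5 + 4) mod 8 = 1
i=6: (6 + 7) mod 8 = 5
i=7: s[i]=? (unknown)
Known residues: [0, 1, 2, 3, 4, 5, 7]; need a permutation of 0..7, so missing residue r = 6
Need (7 + s) mod 8 = 6; smallest s = (6 - 7) mod 8 = 7

Answer: 7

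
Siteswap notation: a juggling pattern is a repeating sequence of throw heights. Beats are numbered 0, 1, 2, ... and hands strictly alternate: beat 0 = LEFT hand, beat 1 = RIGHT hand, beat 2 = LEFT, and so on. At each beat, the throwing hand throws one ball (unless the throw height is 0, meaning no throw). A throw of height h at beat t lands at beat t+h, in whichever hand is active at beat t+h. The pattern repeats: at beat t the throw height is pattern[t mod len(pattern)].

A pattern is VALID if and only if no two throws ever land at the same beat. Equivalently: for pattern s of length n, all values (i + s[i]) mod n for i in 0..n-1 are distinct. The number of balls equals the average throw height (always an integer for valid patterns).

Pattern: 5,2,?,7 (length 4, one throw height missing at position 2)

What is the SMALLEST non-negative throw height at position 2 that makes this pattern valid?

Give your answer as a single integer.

Answer: 2

Derivation:
i=0: (0 + 5) mod 4 = 1
i=1: (1 + 2) mod 4 = 3
i=2: s[i]=? (unknown)
i=3: (3 + 7) mod 4 = 2
Known residues: [1, 2, 3]; need a permutation of 0..3, so missing residue r = 0
Need (2 + s) mod 4 = 0; smallest s = (0 - 2) mod 4 = 2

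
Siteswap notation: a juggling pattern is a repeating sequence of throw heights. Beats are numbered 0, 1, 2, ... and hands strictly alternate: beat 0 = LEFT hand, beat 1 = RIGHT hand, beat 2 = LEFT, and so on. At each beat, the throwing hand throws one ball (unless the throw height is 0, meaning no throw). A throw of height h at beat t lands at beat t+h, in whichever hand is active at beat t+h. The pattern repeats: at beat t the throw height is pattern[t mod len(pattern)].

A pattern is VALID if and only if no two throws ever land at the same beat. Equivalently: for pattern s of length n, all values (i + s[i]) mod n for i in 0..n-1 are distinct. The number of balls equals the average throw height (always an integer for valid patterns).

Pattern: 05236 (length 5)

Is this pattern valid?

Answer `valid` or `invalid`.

Answer: invalid

Derivation:
i=0: (i + s[i]) mod n = (0 + 0) mod 5 = 0
i=1: (i + s[i]) mod n = (1 + 5) mod 5 = 1
i=2: (i + s[i]) mod n = (2 + 2) mod 5 = 4
i=3: (i + s[i]) mod n = (3 + 3) mod 5 = 1
i=4: (i + s[i]) mod n = (4 + 6) mod 5 = 0
Residues: [0, 1, 4, 1, 0], distinct: False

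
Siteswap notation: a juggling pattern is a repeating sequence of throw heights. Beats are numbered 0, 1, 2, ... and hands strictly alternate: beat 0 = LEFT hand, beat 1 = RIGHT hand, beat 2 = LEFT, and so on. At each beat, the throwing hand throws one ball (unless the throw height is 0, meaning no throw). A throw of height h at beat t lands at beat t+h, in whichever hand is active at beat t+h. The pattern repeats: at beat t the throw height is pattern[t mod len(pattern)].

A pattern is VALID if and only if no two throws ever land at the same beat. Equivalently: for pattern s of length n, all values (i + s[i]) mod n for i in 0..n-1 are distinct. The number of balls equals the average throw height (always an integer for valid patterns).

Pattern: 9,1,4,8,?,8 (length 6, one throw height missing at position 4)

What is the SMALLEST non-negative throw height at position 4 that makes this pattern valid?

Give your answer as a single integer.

i=0: (0 + 9) mod 6 = 3
i=1: (1 + 1) mod 6 = 2
i=2: (2 + 4) mod 6 = 0
i=3: (3 + 8) mod 6 = 5
i=4: s[i]=? (unknown)
i=5: (5 + 8) mod 6 = 1
Known residues: [0, 1, 2, 3, 5]; need a permutation of 0..5, so missing residue r = 4
Need (4 + s) mod 6 = 4; smallest s = (4 - 4) mod 6 = 0

Answer: 0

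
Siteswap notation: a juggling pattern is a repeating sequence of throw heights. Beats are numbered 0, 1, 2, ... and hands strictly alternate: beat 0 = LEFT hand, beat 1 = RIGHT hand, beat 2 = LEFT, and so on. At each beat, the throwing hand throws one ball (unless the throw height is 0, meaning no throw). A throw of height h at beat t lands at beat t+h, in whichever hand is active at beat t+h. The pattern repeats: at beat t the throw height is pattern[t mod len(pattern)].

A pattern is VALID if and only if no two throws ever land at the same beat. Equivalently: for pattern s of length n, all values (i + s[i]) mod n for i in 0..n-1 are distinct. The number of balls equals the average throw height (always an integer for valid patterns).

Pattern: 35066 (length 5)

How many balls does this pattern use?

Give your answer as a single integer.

Answer: 4

Derivation:
Pattern = [3, 5, 0, 6, 6], length n = 5
  position 0: throw height = 3, running sum = 3
  position 1: throw height = 5, running sum = 8
  position 2: throw height = 0, running sum = 8
  position 3: throw height = 6, running sum = 14
  position 4: throw height = 6, running sum = 20
Total sum = 20; balls = sum / n = 20 / 5 = 4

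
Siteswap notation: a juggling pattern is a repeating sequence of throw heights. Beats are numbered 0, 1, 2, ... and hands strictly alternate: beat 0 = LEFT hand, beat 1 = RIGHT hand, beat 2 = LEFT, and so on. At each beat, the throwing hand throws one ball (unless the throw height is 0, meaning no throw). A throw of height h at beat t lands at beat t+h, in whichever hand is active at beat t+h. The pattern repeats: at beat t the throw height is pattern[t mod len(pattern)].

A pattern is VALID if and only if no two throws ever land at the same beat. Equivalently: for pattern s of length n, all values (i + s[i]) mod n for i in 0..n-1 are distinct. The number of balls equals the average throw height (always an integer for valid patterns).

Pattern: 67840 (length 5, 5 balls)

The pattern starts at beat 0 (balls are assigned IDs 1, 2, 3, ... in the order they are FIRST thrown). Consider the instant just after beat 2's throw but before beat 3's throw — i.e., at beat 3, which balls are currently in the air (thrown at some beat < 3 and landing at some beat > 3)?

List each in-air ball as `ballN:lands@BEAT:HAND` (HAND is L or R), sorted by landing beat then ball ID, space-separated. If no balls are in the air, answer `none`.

Answer: ball1:lands@6:L ball2:lands@8:L ball3:lands@10:L

Derivation:
Beat 0 (L): throw ball1 h=6 -> lands@6:L; in-air after throw: [b1@6:L]
Beat 1 (R): throw ball2 h=7 -> lands@8:L; in-air after throw: [b1@6:L b2@8:L]
Beat 2 (L): throw ball3 h=8 -> lands@10:L; in-air after throw: [b1@6:L b2@8:L b3@10:L]
Beat 3 (R): throw ball4 h=4 -> lands@7:R; in-air after throw: [b1@6:L b4@7:R b2@8:L b3@10:L]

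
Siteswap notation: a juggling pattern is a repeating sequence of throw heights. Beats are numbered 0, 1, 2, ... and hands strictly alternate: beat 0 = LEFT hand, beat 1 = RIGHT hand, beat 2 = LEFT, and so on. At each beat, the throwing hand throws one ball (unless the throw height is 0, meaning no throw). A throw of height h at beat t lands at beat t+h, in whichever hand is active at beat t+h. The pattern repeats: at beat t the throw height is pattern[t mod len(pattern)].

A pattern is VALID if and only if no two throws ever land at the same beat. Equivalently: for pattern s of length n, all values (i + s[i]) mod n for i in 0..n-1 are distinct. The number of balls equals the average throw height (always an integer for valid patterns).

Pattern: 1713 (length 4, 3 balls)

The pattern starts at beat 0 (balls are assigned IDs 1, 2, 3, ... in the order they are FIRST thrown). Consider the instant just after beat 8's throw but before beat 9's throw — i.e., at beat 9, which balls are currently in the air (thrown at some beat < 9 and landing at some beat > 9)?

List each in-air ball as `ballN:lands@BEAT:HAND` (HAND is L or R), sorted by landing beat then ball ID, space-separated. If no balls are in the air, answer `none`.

Answer: ball2:lands@10:L ball3:lands@12:L

Derivation:
Beat 0 (L): throw ball1 h=1 -> lands@1:R; in-air after throw: [b1@1:R]
Beat 1 (R): throw ball1 h=7 -> lands@8:L; in-air after throw: [b1@8:L]
Beat 2 (L): throw ball2 h=1 -> lands@3:R; in-air after throw: [b2@3:R b1@8:L]
Beat 3 (R): throw ball2 h=3 -> lands@6:L; in-air after throw: [b2@6:L b1@8:L]
Beat 4 (L): throw ball3 h=1 -> lands@5:R; in-air after throw: [b3@5:R b2@6:L b1@8:L]
Beat 5 (R): throw ball3 h=7 -> lands@12:L; in-air after throw: [b2@6:L b1@8:L b3@12:L]
Beat 6 (L): throw ball2 h=1 -> lands@7:R; in-air after throw: [b2@7:R b1@8:L b3@12:L]
Beat 7 (R): throw ball2 h=3 -> lands@10:L; in-air after throw: [b1@8:L b2@10:L b3@12:L]
Beat 8 (L): throw ball1 h=1 -> lands@9:R; in-air after throw: [b1@9:R b2@10:L b3@12:L]
Beat 9 (R): throw ball1 h=7 -> lands@16:L; in-air after throw: [b2@10:L b3@12:L b1@16:L]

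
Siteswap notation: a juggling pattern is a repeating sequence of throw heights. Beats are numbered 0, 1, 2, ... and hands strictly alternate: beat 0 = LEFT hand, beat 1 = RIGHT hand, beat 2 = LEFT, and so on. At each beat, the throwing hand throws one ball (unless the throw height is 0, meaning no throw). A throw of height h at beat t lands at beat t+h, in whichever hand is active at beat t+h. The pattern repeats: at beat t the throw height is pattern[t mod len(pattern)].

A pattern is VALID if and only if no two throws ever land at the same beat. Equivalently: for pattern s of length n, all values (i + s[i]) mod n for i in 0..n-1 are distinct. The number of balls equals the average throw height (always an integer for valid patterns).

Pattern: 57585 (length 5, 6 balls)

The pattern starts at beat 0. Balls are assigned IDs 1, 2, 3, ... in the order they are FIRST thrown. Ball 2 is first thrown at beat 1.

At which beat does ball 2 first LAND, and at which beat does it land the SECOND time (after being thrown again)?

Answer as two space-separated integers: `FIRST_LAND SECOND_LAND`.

Beat 0 (L): throw ball1 h=5 -> lands@5:R; in-air after throw: [b1@5:R]
Beat 1 (R): throw ball2 h=7 -> lands@8:L; in-air after throw: [b1@5:R b2@8:L]
Beat 2 (L): throw ball3 h=5 -> lands@7:R; in-air after throw: [b1@5:R b3@7:R b2@8:L]
Beat 3 (R): throw ball4 h=8 -> lands@11:R; in-air after throw: [b1@5:R b3@7:R b2@8:L b4@11:R]
Beat 4 (L): throw ball5 h=5 -> lands@9:R; in-air after throw: [b1@5:R b3@7:R b2@8:L b5@9:R b4@11:R]
Beat 5 (R): throw ball1 h=5 -> lands@10:L; in-air after throw: [b3@7:R b2@8:L b5@9:R b1@10:L b4@11:R]
Beat 6 (L): throw ball6 h=7 -> lands@13:R; in-air after throw: [b3@7:R b2@8:L b5@9:R b1@10:L b4@11:R b6@13:R]
Beat 7 (R): throw ball3 h=5 -> lands@12:L; in-air after throw: [b2@8:L b5@9:R b1@10:L b4@11:R b3@12:L b6@13:R]
Beat 8 (L): throw ball2 h=8 -> lands@16:L; in-air after throw: [b5@9:R b1@10:L b4@11:R b3@12:L b6@13:R b2@16:L]
Beat 9 (R): throw ball5 h=5 -> lands@14:L; in-air after throw: [b1@10:L b4@11:R b3@12:L b6@13:R b5@14:L b2@16:L]
Beat 10 (L): throw ball1 h=5 -> lands@15:R; in-air after throw: [b4@11:R b3@12:L b6@13:R b5@14:L b1@15:R b2@16:L]
Beat 11 (R): throw ball4 h=7 -> lands@18:L; in-air after throw: [b3@12:L b6@13:R b5@14:L b1@15:R b2@16:L b4@18:L]
Ball 2: thrown@1 h=7 -> first land @8; rethrown@8 h=8 -> second land @16

Answer: 8 16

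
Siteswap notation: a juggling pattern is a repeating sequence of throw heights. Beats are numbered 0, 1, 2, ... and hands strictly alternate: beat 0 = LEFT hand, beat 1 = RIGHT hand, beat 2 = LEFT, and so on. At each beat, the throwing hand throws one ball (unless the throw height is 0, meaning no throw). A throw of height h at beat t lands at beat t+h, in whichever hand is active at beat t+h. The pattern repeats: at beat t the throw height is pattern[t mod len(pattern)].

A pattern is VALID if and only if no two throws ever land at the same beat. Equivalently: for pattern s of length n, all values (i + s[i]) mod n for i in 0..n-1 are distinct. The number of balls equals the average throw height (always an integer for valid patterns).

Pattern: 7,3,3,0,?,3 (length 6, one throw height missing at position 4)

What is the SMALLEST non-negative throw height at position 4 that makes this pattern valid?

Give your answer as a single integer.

i=0: (0 + 7) mod 6 = 1
i=1: (1 + 3) mod 6 = 4
i=2: (2 + 3) mod 6 = 5
i=3: (3 + 0) mod 6 = 3
i=4: s[i]=? (unknown)
i=5: (5 + 3) mod 6 = 2
Known residues: [1, 2, 3, 4, 5]; need a permutation of 0..5, so missing residue r = 0
Need (4 + s) mod 6 = 0; smallest s = (0 - 4) mod 6 = 2

Answer: 2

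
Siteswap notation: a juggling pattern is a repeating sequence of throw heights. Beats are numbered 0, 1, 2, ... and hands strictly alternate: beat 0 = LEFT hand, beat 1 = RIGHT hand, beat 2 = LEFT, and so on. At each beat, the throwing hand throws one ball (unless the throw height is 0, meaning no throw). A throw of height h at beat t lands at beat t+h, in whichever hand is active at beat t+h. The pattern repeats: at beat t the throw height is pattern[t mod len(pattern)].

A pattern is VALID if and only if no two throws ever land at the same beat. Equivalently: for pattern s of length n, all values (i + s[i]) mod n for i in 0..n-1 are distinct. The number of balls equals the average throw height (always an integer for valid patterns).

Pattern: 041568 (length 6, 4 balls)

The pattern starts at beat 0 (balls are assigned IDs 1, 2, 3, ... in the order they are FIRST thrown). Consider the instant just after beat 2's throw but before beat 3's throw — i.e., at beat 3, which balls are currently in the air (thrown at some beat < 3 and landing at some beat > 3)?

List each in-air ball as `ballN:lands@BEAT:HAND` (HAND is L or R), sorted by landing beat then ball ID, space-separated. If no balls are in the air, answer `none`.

Answer: ball1:lands@5:R

Derivation:
Beat 1 (R): throw ball1 h=4 -> lands@5:R; in-air after throw: [b1@5:R]
Beat 2 (L): throw ball2 h=1 -> lands@3:R; in-air after throw: [b2@3:R b1@5:R]
Beat 3 (R): throw ball2 h=5 -> lands@8:L; in-air after throw: [b1@5:R b2@8:L]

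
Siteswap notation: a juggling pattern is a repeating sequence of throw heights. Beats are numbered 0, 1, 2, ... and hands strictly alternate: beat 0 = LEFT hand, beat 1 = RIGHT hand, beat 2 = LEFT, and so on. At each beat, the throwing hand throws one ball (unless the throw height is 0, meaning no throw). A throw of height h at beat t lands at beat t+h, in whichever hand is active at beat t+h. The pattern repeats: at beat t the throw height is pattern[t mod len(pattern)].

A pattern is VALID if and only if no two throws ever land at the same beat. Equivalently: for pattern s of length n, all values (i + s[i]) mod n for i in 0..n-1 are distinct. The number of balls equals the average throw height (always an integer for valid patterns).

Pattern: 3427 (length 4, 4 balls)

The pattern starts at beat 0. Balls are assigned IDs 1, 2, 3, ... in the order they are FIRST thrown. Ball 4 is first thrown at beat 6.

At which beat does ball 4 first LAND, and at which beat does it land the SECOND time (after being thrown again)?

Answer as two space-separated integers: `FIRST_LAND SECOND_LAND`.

Answer: 8 11

Derivation:
Beat 0 (L): throw ball1 h=3 -> lands@3:R; in-air after throw: [b1@3:R]
Beat 1 (R): throw ball2 h=4 -> lands@5:R; in-air after throw: [b1@3:R b2@5:R]
Beat 2 (L): throw ball3 h=2 -> lands@4:L; in-air after throw: [b1@3:R b3@4:L b2@5:R]
Beat 3 (R): throw ball1 h=7 -> lands@10:L; in-air after throw: [b3@4:L b2@5:R b1@10:L]
Beat 4 (L): throw ball3 h=3 -> lands@7:R; in-air after throw: [b2@5:R b3@7:R b1@10:L]
Beat 5 (R): throw ball2 h=4 -> lands@9:R; in-air after throw: [b3@7:R b2@9:R b1@10:L]
Beat 6 (L): throw ball4 h=2 -> lands@8:L; in-air after throw: [b3@7:R b4@8:L b2@9:R b1@10:L]
Beat 7 (R): throw ball3 h=7 -> lands@14:L; in-air after throw: [b4@8:L b2@9:R b1@10:L b3@14:L]
Beat 8 (L): throw ball4 h=3 -> lands@11:R; in-air after throw: [b2@9:R b1@10:L b4@11:R b3@14:L]
Beat 9 (R): throw ball2 h=4 -> lands@13:R; in-air after throw: [b1@10:L b4@11:R b2@13:R b3@14:L]
Beat 10 (L): throw ball1 h=2 -> lands@12:L; in-air after throw: [b4@11:R b1@12:L b2@13:R b3@14:L]
Beat 11 (R): throw ball4 h=7 -> lands@18:L; in-air after throw: [b1@12:L b2@13:R b3@14:L b4@18:L]
Ball 4: thrown@6 h=2 -> first land @8; rethrown@8 h=3 -> second land @11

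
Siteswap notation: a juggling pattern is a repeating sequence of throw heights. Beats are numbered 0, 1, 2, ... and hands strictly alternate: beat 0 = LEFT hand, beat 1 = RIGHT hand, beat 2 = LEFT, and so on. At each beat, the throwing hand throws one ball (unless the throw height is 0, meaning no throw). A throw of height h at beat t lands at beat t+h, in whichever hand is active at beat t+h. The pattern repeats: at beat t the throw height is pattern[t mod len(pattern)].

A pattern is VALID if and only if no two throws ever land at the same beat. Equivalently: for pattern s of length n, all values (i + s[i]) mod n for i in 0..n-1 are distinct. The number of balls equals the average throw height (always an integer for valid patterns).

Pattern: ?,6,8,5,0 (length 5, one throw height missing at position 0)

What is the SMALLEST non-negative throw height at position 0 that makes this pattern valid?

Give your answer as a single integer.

Answer: 1

Derivation:
i=0: s[i]=? (unknown)
i=1: (1 + 6) mod 5 = 2
i=2: (2 + 8) mod 5 = 0
i=3: (3 + 5) mod 5 = 3
i=4: (4 + 0) mod 5 = 4
Known residues: [0, 2, 3, 4]; need a permutation of 0..4, so missing residue r = 1
Need (0 + s) mod 5 = 1; smallest s = (1 - 0) mod 5 = 1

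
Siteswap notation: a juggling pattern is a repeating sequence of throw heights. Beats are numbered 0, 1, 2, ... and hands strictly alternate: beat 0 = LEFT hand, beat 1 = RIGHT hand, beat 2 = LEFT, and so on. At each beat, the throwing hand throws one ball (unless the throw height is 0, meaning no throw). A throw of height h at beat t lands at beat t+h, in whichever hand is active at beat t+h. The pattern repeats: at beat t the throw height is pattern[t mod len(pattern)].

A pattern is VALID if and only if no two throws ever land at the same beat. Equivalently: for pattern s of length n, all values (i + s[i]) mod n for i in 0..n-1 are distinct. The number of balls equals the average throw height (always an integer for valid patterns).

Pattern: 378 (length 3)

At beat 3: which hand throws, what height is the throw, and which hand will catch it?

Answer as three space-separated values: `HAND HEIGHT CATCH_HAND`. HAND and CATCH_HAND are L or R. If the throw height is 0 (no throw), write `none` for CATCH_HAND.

Answer: R 3 L

Derivation:
Beat 3: 3 mod 2 = 1, so hand = R
Throw height = pattern[3 mod 3] = pattern[0] = 3
Lands at beat 3+3=6, 6 mod 2 = 0, so catch hand = L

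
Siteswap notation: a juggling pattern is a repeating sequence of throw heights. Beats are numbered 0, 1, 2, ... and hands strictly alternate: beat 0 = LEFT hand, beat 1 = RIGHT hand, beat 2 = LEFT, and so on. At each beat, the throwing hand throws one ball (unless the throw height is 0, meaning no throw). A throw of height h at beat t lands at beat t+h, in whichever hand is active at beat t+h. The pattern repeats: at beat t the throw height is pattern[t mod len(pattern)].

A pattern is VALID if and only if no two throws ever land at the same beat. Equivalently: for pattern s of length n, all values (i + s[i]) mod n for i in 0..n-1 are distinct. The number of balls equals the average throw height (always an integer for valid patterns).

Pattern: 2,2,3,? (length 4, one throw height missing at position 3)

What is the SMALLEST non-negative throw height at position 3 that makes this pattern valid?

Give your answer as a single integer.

Answer: 1

Derivation:
i=0: (0 + 2) mod 4 = 2
i=1: (1 + 2) mod 4 = 3
i=2: (2 + 3) mod 4 = 1
i=3: s[i]=? (unknown)
Known residues: [1, 2, 3]; need a permutation of 0..3, so missing residue r = 0
Need (3 + s) mod 4 = 0; smallest s = (0 - 3) mod 4 = 1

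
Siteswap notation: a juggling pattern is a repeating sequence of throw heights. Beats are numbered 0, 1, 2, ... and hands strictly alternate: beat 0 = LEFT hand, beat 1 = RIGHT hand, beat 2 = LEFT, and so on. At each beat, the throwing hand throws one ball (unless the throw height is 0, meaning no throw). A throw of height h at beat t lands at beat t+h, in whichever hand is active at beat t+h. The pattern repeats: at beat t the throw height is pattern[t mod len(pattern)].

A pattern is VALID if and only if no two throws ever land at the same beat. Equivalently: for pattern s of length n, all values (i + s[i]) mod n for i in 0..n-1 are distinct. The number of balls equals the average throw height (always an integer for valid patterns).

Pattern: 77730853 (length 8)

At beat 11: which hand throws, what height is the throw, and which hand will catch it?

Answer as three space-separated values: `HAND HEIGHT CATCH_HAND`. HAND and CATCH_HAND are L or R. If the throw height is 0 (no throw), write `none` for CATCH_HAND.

Beat 11: 11 mod 2 = 1, so hand = R
Throw height = pattern[11 mod 8] = pattern[3] = 3
Lands at beat 11+3=14, 14 mod 2 = 0, so catch hand = L

Answer: R 3 L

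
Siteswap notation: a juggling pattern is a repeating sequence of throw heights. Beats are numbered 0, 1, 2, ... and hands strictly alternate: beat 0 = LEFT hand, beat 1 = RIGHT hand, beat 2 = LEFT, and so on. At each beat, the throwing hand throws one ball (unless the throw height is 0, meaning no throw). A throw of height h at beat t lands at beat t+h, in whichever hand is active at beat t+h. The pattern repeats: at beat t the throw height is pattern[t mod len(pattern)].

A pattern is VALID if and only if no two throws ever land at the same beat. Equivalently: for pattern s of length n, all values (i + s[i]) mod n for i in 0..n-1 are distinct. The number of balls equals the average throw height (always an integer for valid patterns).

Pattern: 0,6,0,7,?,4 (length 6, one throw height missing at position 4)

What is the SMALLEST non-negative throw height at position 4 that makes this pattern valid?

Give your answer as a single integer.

Answer: 1

Derivation:
i=0: (0 + 0) mod 6 = 0
i=1: (1 + 6) mod 6 = 1
i=2: (2 + 0) mod 6 = 2
i=3: (3 + 7) mod 6 = 4
i=4: s[i]=? (unknown)
i=5: (5 + 4) mod 6 = 3
Known residues: [0, 1, 2, 3, 4]; need a permutation of 0..5, so missing residue r = 5
Need (4 + s) mod 6 = 5; smallest s = (5 - 4) mod 6 = 1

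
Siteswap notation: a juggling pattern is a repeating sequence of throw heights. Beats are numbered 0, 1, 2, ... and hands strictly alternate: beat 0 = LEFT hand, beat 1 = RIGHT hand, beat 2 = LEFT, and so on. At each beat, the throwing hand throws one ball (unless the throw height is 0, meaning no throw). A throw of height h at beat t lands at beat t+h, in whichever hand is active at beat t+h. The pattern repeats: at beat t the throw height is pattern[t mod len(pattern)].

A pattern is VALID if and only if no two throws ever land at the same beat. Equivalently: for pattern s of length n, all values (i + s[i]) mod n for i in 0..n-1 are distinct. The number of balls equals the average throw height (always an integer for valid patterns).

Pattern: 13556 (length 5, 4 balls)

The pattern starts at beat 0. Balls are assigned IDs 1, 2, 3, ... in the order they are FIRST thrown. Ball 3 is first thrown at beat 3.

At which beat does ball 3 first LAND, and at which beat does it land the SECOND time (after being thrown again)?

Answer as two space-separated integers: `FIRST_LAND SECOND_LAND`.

Beat 0 (L): throw ball1 h=1 -> lands@1:R; in-air after throw: [b1@1:R]
Beat 1 (R): throw ball1 h=3 -> lands@4:L; in-air after throw: [b1@4:L]
Beat 2 (L): throw ball2 h=5 -> lands@7:R; in-air after throw: [b1@4:L b2@7:R]
Beat 3 (R): throw ball3 h=5 -> lands@8:L; in-air after throw: [b1@4:L b2@7:R b3@8:L]
Beat 4 (L): throw ball1 h=6 -> lands@10:L; in-air after throw: [b2@7:R b3@8:L b1@10:L]
Beat 5 (R): throw ball4 h=1 -> lands@6:L; in-air after throw: [b4@6:L b2@7:R b3@8:L b1@10:L]
Beat 6 (L): throw ball4 h=3 -> lands@9:R; in-air after throw: [b2@7:R b3@8:L b4@9:R b1@10:L]
Beat 7 (R): throw ball2 h=5 -> lands@12:L; in-air after throw: [b3@8:L b4@9:R b1@10:L b2@12:L]
Beat 8 (L): throw ball3 h=5 -> lands@13:R; in-air after throw: [b4@9:R b1@10:L b2@12:L b3@13:R]
Beat 9 (R): throw ball4 h=6 -> lands@15:R; in-air after throw: [b1@10:L b2@12:L b3@13:R b4@15:R]
Beat 10 (L): throw ball1 h=1 -> lands@11:R; in-air after throw: [b1@11:R b2@12:L b3@13:R b4@15:R]
Beat 11 (R): throw ball1 h=3 -> lands@14:L; in-air after throw: [b2@12:L b3@13:R b1@14:L b4@15:R]
Beat 12 (L): throw ball2 h=5 -> lands@17:R; in-air after throw: [b3@13:R b1@14:L b4@15:R b2@17:R]
Beat 13 (R): throw ball3 h=5 -> lands@18:L; in-air after throw: [b1@14:L b4@15:R b2@17:R b3@18:L]
Ball 3: thrown@3 h=5 -> first land @8; rethrown@8 h=5 -> second land @13

Answer: 8 13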